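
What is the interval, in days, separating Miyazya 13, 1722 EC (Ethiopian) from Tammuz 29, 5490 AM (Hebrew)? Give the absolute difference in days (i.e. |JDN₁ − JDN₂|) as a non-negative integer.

86

JDN of the first date = 2353038.
JDN of the second date = 2353124.
|2353124 − 2353038| = 86.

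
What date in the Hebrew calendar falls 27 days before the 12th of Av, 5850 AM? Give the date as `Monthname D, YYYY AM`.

Tammuz 14, 5850 AM

JDN of the 12th of Av, 5850 AM = 2484637.
2484637 − 27 = 2484610.
JDN 2484610 in the Hebrew calendar is Tammuz 14, 5850 AM.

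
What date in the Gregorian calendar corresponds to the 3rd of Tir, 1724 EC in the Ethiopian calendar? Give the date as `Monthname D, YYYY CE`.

January 10, 1732 CE

Both dates share Julian Day Number 2353669; in the Gregorian calendar that is 10 January 1732 CE.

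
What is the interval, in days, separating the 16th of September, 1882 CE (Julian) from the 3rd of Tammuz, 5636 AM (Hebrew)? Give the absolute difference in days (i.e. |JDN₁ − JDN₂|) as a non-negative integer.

First date → JDN 2408717; second date → JDN 2406431.
The interval is |2408717 − 2406431| = 2286 days.

2286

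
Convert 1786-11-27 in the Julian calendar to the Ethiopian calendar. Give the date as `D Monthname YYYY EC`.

Julian Day Number of the source date = 2373725.
Converting JDN 2373725 to the Ethiopian calendar gives 1 Tahsas 1779 EC.

1 Tahsas 1779 EC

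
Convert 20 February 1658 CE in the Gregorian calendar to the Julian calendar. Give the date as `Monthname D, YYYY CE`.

The Julian–Gregorian offset here is 10 days (Julian trailing).
20 February 1658 Gregorian − 10 days → 10 February 1658 Julian.

February 10, 1658 CE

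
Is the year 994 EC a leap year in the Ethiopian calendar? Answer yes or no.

no

994 mod 4 = 2; in the Ethiopian calendar a year is leap when year mod 4 = 3, so it is a common year.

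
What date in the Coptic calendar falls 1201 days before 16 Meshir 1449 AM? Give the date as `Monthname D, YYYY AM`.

Hathor 1, 1446 AM

Counting 1201 days back from JDN 2354077 reaches JDN 2352876, which is Hathor 1, 1446 AM.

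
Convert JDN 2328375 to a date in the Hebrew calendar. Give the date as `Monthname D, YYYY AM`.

Tishrei 26, 5423 AM

JDN 2328375 is 9 October 1662 in the Gregorian calendar.
In the Hebrew calendar that day is Tishrei 26, 5423 AM.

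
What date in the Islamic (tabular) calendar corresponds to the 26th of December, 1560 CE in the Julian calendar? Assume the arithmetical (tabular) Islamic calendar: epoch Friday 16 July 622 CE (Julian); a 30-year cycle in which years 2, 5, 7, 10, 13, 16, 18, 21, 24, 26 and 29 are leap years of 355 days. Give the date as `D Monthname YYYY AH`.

The source date corresponds to 5 January 1561 in the proleptic Gregorian calendar (JDN 2291208).
That day falls on 7 Rabi' al-Thani 968 AH in the tabular Islamic calendar.

7 Rabi' al-Thani 968 AH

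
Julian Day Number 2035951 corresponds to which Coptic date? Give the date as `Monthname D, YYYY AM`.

Meshir 23, 578 AM

The proleptic Gregorian equivalent of JDN 2035951 is 21 February 862.
In the Coptic calendar that day is Meshir 23, 578 AM.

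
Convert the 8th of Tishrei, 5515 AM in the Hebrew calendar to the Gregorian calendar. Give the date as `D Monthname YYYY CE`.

24 September 1754 CE

Both dates share Julian Day Number 2361962; in the Gregorian calendar that is 24 September 1754 CE.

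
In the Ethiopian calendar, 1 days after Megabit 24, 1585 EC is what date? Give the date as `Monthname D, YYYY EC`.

JDN of Megabit 24, 1585 EC = 2302980.
2302980 + 1 = 2302981.
JDN 2302981 in the Ethiopian calendar is Megabit 25, 1585 EC.

Megabit 25, 1585 EC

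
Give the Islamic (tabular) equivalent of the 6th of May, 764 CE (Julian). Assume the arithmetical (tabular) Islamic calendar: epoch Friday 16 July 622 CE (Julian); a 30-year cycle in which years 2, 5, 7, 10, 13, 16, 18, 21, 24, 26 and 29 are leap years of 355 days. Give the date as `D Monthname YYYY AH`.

The source date corresponds to 10 May 764 in the proleptic Gregorian calendar (JDN 2000235).
That day falls on 28 Safar 147 AH in the tabular Islamic calendar.

28 Safar 147 AH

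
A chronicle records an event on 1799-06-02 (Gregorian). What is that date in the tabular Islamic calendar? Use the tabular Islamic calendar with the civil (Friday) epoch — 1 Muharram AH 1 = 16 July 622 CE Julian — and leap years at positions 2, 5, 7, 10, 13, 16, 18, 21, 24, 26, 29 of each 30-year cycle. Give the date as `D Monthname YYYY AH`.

28 Dhu al-Hijjah 1213 AH

Julian Day Number of the source date = 2378284.
Converting JDN 2378284 to the tabular Islamic calendar gives 28 Dhu al-Hijjah 1213 AH.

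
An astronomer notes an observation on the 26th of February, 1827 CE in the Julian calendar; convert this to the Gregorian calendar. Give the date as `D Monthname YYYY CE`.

At this point the Julian calendar is 12 days behind the Gregorian.
26 February 1827 Julian + 12 days → 10 March 1827 Gregorian.

10 March 1827 CE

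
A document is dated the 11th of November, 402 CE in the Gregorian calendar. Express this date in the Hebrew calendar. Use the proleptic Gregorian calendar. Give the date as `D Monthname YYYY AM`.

29 Cheshvan 4163 AM

Julian Day Number of the source date = 1868202.
Converting JDN 1868202 to the Hebrew calendar gives 29 Cheshvan 4163 AM.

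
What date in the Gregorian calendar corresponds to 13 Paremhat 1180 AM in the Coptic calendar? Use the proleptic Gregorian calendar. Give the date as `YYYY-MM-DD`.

Julian Day Number of the source date = 2255852.
Converting JDN 2255852 to the Gregorian calendar gives 18 March 1464 CE.

1464-03-18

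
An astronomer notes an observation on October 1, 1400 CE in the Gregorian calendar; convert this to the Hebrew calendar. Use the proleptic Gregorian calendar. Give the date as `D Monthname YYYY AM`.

Both dates share Julian Day Number 2232673; in the Hebrew calendar that is 3 Tishrei 5161 AM.

3 Tishrei 5161 AM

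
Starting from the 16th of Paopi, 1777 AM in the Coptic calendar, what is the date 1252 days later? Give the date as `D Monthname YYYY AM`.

22 Paremhat 1780 AM

JDN of the 16th of Paopi, 1777 AM = 2473759.
2473759 + 1252 = 2475011.
JDN 2475011 in the Coptic calendar is 22 Paremhat 1780 AM.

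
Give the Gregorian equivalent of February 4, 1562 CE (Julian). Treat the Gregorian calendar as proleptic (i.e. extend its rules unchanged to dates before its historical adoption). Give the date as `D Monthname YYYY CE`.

14 February 1562 CE

The Julian–Gregorian offset here is 10 days (Julian trailing).
4 February 1562 Julian + 10 days → 14 February 1562 Gregorian.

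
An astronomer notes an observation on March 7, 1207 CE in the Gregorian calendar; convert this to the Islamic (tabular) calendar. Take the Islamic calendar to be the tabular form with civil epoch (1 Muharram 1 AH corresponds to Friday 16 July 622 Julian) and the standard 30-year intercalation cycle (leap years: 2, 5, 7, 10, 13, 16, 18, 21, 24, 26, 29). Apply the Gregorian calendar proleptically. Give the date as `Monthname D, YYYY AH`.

Rajab 28, 603 AH

Both dates share Julian Day Number 2161973; in the tabular Islamic calendar that is 28 Rajab 603 AH.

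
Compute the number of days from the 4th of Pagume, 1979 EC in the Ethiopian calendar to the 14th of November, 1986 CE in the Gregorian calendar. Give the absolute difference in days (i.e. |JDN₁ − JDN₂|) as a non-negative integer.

299

First date → JDN 2447048; second date → JDN 2446749.
The interval is |2447048 − 2446749| = 299 days.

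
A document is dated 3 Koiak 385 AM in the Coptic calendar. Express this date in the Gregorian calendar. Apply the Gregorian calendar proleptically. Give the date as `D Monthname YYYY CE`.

Julian Day Number of the source date = 1965378.
Converting JDN 1965378 to the Gregorian calendar gives 2 December 668 CE.

2 December 668 CE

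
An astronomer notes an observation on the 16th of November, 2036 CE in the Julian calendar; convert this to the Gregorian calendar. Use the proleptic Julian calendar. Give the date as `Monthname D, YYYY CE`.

November 29, 2036 CE

At this point the Julian calendar is 13 days behind the Gregorian.
16 November 2036 Julian + 13 days → 29 November 2036 Gregorian.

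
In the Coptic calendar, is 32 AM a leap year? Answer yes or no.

32 mod 4 = 0; in the Coptic calendar a year is leap when year mod 4 = 3, so it is a common year.

no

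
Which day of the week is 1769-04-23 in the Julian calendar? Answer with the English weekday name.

Thursday

Equivalently 4 May 1769 Gregorian, JDN 2367298.
2367298 ≡ 3 (mod 7); counting from Monday = 0 gives Thursday.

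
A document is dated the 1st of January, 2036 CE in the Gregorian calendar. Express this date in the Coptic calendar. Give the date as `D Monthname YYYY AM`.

Both dates share Julian Day Number 2464694; in the Coptic calendar that is 22 Koiak 1752 AM.

22 Koiak 1752 AM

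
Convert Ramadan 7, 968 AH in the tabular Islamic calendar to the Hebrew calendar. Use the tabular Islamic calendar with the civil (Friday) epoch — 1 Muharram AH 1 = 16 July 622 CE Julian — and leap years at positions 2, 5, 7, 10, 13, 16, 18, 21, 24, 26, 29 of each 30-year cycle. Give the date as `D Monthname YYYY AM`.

7 Sivan 5321 AM

Both dates share Julian Day Number 2291355; in the Hebrew calendar that is 7 Sivan 5321 AM.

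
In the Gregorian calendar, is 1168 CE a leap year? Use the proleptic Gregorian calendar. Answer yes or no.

1168 is divisible by 4 and not by 100, so it is a leap year.

yes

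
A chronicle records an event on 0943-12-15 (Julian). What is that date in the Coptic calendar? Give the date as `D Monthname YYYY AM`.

Julian Day Number of the source date = 2065837.
Converting JDN 2065837 to the Coptic calendar gives 18 Koiak 660 AM.

18 Koiak 660 AM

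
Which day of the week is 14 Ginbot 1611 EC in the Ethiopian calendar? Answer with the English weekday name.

Sunday

In the Gregorian calendar this is 19 May 1619 (JDN 2312526).
JDN 2312526 mod 7 = 6, and JDN 0 was a Monday, so this is a Sunday.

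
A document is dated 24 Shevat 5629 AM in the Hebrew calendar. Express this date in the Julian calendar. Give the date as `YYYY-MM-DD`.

Both dates share Julian Day Number 2403734; in the Julian calendar that is 24 January 1869 CE.

1869-01-24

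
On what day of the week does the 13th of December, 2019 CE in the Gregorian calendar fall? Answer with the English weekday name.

2458831 ≡ 4 (mod 7); counting from Monday = 0 gives Friday.

Friday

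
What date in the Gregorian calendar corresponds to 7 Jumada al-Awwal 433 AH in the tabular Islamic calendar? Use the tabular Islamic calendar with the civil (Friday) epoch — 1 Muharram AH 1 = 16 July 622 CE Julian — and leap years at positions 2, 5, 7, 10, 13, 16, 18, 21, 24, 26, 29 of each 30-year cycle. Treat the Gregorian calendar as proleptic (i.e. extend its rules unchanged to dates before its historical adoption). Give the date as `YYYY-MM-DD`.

Julian Day Number of the source date = 2101650.
Converting JDN 2101650 to the Gregorian calendar gives 8 January 1042 CE.

1042-01-08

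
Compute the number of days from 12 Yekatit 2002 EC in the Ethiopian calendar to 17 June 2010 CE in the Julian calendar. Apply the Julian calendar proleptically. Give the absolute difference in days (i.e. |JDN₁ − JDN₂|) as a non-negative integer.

131

JDN of the first date = 2455247.
JDN of the second date = 2455378.
|2455378 − 2455247| = 131.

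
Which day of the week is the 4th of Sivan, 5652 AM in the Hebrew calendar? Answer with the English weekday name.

Monday

Equivalently 30 May 1892 Gregorian, JDN 2412249.
2412249 ≡ 0 (mod 7); counting from Monday = 0 gives Monday.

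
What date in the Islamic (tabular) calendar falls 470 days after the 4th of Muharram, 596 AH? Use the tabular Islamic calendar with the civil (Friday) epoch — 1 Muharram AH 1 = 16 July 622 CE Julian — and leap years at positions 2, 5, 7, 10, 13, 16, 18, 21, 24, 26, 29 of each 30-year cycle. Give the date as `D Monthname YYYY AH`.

The starting date is JDN 2159291; 2159291 + 470 = 2159761.
JDN 2159761 corresponds to 1 Jumada al-Awwal 597 AH.

1 Jumada al-Awwal 597 AH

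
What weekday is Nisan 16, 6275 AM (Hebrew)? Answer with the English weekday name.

Monday

Equivalently 1 April 2515 Gregorian, JDN 2639735.
JDN 2639735 mod 7 = 0, and JDN 0 was a Monday, so this is a Monday.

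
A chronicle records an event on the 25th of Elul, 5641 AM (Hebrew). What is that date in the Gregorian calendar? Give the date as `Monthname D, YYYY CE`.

Both dates share Julian Day Number 2408343; in the Gregorian calendar that is 19 September 1881 CE.

September 19, 1881 CE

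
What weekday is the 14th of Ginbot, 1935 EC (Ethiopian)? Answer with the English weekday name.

Saturday

This is JDN 2430867 (22 May 1943 Gregorian).
2430867 ≡ 5 (mod 7); counting from Monday = 0 gives Saturday.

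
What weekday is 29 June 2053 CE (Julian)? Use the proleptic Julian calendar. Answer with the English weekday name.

In the Gregorian calendar this is 12 July 2053 (JDN 2471096).
Since JDN mod 7 = 5 (0 = Monday), the day is Saturday.

Saturday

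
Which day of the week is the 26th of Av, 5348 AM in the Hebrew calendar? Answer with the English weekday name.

Equivalently 19 August 1588 Gregorian, JDN 2301296.
2301296 ≡ 4 (mod 7); counting from Monday = 0 gives Friday.

Friday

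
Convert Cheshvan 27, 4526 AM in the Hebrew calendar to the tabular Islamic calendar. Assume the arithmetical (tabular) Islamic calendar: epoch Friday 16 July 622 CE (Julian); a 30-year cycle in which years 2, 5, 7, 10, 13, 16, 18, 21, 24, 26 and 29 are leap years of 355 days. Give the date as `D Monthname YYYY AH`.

27 Ramadan 148 AH

Julian Day Number of the source date = 2000794.
Converting JDN 2000794 to the tabular Islamic calendar gives 27 Ramadan 148 AH.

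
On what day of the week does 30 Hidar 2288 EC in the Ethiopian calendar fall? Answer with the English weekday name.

Thursday

Equivalently 12 December 2295 Gregorian, JDN 2559637.
2559637 ≡ 3 (mod 7); counting from Monday = 0 gives Thursday.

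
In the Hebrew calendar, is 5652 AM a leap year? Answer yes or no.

no

Hebrew year 5652 is year 9 of its 19-year Metonic cycle; leap years are at positions 3, 6, 8, 11, 14, 17, 19, so it is a common year (12 months).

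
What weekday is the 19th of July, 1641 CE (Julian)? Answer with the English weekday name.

Monday

In the Gregorian calendar this is 29 July 1641 (JDN 2320633).
2320633 ≡ 0 (mod 7); counting from Monday = 0 gives Monday.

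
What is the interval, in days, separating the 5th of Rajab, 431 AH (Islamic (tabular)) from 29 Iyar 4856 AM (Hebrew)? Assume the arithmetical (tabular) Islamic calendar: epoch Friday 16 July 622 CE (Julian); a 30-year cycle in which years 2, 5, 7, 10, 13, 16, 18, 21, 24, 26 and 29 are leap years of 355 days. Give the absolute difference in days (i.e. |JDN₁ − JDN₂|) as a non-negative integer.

First date → JDN 2100999; second date → JDN 2121516.
The interval is |2100999 − 2121516| = 20517 days.

20517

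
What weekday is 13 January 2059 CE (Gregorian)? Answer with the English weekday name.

Monday

2473107 ≡ 0 (mod 7); counting from Monday = 0 gives Monday.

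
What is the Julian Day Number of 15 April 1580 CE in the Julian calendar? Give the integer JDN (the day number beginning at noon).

2298258

Equivalently 25 April 1580 (proleptic Gregorian).
JDN 2451545 is 1 January 2000 CE (Gregorian); the target day is −153287 days from there, so JDN = 2298258.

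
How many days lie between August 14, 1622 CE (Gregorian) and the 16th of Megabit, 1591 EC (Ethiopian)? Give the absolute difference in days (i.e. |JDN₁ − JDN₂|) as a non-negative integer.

8546

First date → JDN 2313709; second date → JDN 2305163.
The interval is |2313709 − 2305163| = 8546 days.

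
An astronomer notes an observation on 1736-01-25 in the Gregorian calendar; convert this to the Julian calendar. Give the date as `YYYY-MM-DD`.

The Julian–Gregorian offset here is 11 days (Julian trailing).
25 January 1736 Gregorian − 11 days → 14 January 1736 Julian.

1736-01-14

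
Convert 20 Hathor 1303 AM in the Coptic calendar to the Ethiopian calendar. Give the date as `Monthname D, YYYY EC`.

Hidar 20, 1579 EC

Julian Day Number of the source date = 2300664.
Converting JDN 2300664 to the Ethiopian calendar gives 20 Hidar 1579 EC.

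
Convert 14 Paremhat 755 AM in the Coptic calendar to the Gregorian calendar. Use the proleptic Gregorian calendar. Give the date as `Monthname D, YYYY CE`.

Julian Day Number of the source date = 2100621.
Converting JDN 2100621 to the Gregorian calendar gives 16 March 1039 CE.

March 16, 1039 CE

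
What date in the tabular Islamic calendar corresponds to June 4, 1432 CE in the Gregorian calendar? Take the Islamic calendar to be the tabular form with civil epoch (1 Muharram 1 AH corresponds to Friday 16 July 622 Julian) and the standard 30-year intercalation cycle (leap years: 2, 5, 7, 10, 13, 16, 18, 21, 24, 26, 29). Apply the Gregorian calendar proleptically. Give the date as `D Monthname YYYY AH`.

Both dates share Julian Day Number 2244242; in the tabular Islamic calendar that is 25 Ramadan 835 AH.

25 Ramadan 835 AH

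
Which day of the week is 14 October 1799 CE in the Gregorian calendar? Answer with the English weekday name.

Monday

Since JDN mod 7 = 0 (0 = Monday), the day is Monday.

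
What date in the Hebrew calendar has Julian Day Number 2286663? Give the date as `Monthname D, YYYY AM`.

Av 12, 5308 AM

JDN 2286663 is 27 July 1548 in the proleptic Gregorian calendar.
In the Hebrew calendar that day is Av 12, 5308 AM.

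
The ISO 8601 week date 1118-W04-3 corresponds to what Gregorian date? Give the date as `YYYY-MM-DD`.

ISO week 1 of 1118 is the week containing the first Thursday of 1118.
Week 4, day 3 (Wednesday) lands on 1118-01-23.

1118-01-23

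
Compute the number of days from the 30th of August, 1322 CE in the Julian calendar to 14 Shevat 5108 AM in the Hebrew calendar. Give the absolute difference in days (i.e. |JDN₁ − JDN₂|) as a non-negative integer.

9269

JDN of the first date = 2204160.
JDN of the second date = 2213429.
|2213429 − 2204160| = 9269.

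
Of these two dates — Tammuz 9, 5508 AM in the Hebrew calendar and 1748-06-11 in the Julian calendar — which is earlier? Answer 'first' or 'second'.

second

Converting both to JDN: 2359690 vs 2359677; the smaller is the second.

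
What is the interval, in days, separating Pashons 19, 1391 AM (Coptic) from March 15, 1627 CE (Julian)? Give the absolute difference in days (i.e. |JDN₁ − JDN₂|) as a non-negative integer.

17592

First date → JDN 2332985; second date → JDN 2315393.
The interval is |2332985 − 2315393| = 17592 days.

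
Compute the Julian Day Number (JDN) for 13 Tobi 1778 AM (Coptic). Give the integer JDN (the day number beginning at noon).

Equivalently 21 January 2062 (Gregorian).
JDN 2299161 is 15 October 1582 CE (Gregorian); the target day is +175050 days from there, so JDN = 2474211.

2474211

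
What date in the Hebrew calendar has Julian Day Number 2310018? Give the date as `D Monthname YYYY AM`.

The Gregorian equivalent of JDN 2310018 is 6 July 1612.
In the Hebrew calendar that day is 6 Tammuz 5372 AM.

6 Tammuz 5372 AM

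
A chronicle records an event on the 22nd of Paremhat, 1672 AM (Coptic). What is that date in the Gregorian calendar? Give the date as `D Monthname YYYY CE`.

Both dates share Julian Day Number 2435564; in the Gregorian calendar that is 31 March 1956 CE.

31 March 1956 CE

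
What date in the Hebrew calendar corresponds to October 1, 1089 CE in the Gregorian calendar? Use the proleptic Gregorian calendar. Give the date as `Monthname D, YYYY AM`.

Tishrei 18, 4850 AM

Julian Day Number of the source date = 2119083.
Converting JDN 2119083 to the Hebrew calendar gives 18 Tishrei 4850 AM.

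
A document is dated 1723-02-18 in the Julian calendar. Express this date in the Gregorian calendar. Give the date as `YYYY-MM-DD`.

1723-03-01

The Julian–Gregorian offset here is 11 days (Julian trailing).
18 February 1723 Julian + 11 days → 1 March 1723 Gregorian.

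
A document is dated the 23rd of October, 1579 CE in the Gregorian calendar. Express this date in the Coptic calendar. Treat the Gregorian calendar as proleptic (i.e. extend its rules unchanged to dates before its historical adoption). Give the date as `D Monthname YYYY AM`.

Both dates share Julian Day Number 2298073; in the Coptic calendar that is 15 Paopi 1296 AM.

15 Paopi 1296 AM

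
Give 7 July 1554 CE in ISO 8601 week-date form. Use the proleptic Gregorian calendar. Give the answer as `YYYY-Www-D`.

The weekday is Wednesday (ISO weekday 3).
That Wednesday belongs to ISO week 27 of ISO year 1554.

1554-W27-3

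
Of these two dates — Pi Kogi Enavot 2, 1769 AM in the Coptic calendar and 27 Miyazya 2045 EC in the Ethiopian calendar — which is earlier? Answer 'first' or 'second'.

second

Converting both to JDN: 2471153 vs 2471028; the smaller is the second.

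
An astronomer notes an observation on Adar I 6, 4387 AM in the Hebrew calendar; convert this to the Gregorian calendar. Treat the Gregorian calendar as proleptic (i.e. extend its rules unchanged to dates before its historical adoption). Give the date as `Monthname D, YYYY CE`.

February 1, 627 CE

Both dates share Julian Day Number 1950098; in the Gregorian calendar that is 1 February 627 CE.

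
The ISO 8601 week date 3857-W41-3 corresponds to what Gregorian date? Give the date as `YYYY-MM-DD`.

3857-10-07

ISO week 1 of 3857 is the week containing the first Thursday of 3857.
Week 41, day 3 (Wednesday) lands on 3857-10-07.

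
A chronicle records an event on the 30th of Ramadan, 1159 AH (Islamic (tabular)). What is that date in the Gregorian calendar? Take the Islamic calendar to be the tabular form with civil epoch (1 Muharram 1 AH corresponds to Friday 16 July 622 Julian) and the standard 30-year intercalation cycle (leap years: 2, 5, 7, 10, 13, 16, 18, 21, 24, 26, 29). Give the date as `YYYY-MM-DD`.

1746-10-16

Julian Day Number of the source date = 2359062.
Converting JDN 2359062 to the Gregorian calendar gives 16 October 1746 CE.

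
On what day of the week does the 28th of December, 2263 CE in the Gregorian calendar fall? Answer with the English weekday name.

Since JDN mod 7 = 0 (0 = Monday), the day is Monday.

Monday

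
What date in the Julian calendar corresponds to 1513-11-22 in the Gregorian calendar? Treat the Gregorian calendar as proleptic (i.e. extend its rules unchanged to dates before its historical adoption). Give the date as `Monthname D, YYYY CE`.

November 12, 1513 CE

The Julian–Gregorian offset here is 10 days (Julian trailing).
22 November 1513 Gregorian − 10 days → 12 November 1513 Julian.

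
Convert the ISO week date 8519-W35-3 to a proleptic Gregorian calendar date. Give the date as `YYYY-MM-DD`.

8519-08-30

ISO week 1 of 8519 is the week containing the first Thursday of 8519.
Week 35, day 3 (Wednesday) lands on 8519-08-30.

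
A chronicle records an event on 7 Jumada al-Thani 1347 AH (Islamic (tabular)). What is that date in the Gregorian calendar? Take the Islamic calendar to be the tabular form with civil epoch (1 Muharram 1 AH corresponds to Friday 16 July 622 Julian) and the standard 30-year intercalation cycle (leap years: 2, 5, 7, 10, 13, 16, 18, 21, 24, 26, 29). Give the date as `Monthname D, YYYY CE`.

Both dates share Julian Day Number 2425572; in the Gregorian calendar that is 21 November 1928 CE.

November 21, 1928 CE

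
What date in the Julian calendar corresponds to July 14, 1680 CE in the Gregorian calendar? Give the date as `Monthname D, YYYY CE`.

For dates in this range the Gregorian date is 10 days ahead of the Julian.
14 July 1680 Gregorian − 10 days → 4 July 1680 Julian.

July 4, 1680 CE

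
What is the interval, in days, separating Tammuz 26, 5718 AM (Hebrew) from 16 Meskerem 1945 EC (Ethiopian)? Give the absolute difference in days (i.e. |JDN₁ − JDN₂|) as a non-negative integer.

First date → JDN 2436399; second date → JDN 2434282.
The interval is |2436399 − 2434282| = 2117 days.

2117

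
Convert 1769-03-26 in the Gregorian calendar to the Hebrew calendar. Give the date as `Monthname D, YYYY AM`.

Adar II 17, 5529 AM

Both dates share Julian Day Number 2367259; in the Hebrew calendar that is 17 Adar II 5529 AM.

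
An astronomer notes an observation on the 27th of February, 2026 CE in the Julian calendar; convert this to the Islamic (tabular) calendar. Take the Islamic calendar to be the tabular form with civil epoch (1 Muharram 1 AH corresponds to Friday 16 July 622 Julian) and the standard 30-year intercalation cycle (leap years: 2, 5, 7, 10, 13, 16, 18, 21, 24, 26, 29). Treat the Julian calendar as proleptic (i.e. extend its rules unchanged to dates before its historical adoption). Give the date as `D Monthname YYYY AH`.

Julian Day Number of the source date = 2461112.
Converting JDN 2461112 to the tabular Islamic calendar gives 23 Ramadan 1447 AH.

23 Ramadan 1447 AH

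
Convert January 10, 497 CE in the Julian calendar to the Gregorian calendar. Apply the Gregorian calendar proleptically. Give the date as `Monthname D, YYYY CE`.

January 11, 497 CE

At this point the Julian calendar is 1 day behind the Gregorian.
10 January 497 Julian + 1 day → 11 January 497 Gregorian.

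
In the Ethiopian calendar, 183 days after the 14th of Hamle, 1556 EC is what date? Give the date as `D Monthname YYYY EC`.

JDN of the 14th of Hamle, 1556 EC = 2292498.
2292498 + 183 = 2292681.
JDN 2292681 in the Ethiopian calendar is 12 Tir 1557 EC.

12 Tir 1557 EC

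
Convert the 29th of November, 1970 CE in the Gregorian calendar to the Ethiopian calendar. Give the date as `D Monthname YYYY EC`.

Both dates share Julian Day Number 2440920; in the Ethiopian calendar that is 20 Hidar 1963 EC.

20 Hidar 1963 EC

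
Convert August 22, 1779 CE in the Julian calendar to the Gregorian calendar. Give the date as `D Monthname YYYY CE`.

2 September 1779 CE

The Julian–Gregorian offset here is 11 days (Julian trailing).
22 August 1779 Julian + 11 days → 2 September 1779 Gregorian.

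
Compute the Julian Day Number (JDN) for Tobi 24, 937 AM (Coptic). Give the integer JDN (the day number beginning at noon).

2167047

In the proleptic Gregorian calendar the same day is 26 January 1221.
JDN 2299161 is 15 October 1582 CE (Gregorian); the target day is −132114 days from there, so JDN = 2167047.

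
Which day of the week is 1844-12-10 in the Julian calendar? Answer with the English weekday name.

Sunday

Equivalently 22 December 1844 Gregorian, JDN 2394923.
Since JDN mod 7 = 6 (0 = Monday), the day is Sunday.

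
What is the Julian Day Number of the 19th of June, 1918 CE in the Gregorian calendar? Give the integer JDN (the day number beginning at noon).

JDN 2400001 is 17 November 1858 CE (Gregorian), MJD 0; the target day is +21763 days from there, so JDN = 2421764.

2421764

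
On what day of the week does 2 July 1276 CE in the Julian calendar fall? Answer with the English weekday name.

This is JDN 2187300 (9 July 1276 Gregorian).
Since JDN mod 7 = 3 (0 = Monday), the day is Thursday.

Thursday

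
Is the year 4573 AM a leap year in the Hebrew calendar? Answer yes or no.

Hebrew year 4573 is year 13 of its 19-year Metonic cycle; leap years are at positions 3, 6, 8, 11, 14, 17, 19, so it is a common year (12 months).

no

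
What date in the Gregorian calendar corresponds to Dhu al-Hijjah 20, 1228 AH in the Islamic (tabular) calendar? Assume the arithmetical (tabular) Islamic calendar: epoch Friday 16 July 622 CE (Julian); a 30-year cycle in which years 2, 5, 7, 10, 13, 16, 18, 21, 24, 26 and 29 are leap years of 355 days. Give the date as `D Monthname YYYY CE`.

14 December 1813 CE

Julian Day Number of the source date = 2383592.
Converting JDN 2383592 to the Gregorian calendar gives 14 December 1813 CE.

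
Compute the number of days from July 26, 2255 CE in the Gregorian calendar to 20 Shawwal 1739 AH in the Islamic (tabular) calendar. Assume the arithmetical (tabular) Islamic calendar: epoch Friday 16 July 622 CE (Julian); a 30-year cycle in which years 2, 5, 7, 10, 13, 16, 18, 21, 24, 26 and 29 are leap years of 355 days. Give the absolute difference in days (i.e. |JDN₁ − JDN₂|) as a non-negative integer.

19726

First date → JDN 2544888; second date → JDN 2564614.
The interval is |2544888 − 2564614| = 19726 days.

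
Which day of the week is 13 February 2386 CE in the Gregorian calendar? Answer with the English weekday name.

Since JDN mod 7 = 3 (0 = Monday), the day is Thursday.

Thursday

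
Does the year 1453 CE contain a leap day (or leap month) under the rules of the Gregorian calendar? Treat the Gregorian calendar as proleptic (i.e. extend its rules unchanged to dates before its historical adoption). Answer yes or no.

1453 is not divisible by 4, so it is a common year.

no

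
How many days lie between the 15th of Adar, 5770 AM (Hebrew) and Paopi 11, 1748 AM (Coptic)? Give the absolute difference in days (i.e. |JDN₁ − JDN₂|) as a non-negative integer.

7905

JDN of the first date = 2455257.
JDN of the second date = 2463162.
|2463162 − 2455257| = 7905.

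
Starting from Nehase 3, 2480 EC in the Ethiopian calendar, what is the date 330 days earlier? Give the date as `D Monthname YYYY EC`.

The starting date is JDN 2630008; 2630008 − 330 = 2629678.
JDN 2629678 corresponds to 3 Meskerem 2480 EC.

3 Meskerem 2480 EC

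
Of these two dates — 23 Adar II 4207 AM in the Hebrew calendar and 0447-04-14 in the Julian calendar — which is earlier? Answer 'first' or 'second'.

first

The two dates have Julian Day Numbers 1884410 and 1884428 respectively.
Since 1884410 < 1884428, the first date comes first.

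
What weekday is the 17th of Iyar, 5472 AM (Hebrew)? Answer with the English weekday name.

Monday

In the Gregorian calendar this is 23 May 1712 (JDN 2346498).
2346498 ≡ 0 (mod 7); counting from Monday = 0 gives Monday.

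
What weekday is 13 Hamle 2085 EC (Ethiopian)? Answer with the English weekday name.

Equivalently 20 July 2093 Gregorian, JDN 2485714.
2485714 ≡ 0 (mod 7); counting from Monday = 0 gives Monday.

Monday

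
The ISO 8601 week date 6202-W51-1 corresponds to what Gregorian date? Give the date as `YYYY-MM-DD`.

6202-12-20

ISO week 1 of 6202 is the week containing the first Thursday of 6202.
Week 51, day 1 (Monday) lands on 6202-12-20.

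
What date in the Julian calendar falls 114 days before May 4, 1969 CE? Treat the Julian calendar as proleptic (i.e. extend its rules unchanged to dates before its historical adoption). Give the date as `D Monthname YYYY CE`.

Counting 114 days back from JDN 2440359 reaches JDN 2440245, which is 10 January 1969 CE.

10 January 1969 CE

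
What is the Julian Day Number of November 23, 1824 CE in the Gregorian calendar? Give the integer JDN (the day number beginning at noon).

2387589

JDN 2400001 is 17 November 1858 CE (Gregorian), MJD 0; the target day is −12412 days from there, so JDN = 2387589.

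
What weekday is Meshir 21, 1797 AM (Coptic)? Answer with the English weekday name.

Friday

This is JDN 2481189 (28 February 2081 Gregorian).
JDN 2481189 mod 7 = 4, and JDN 0 was a Monday, so this is a Friday.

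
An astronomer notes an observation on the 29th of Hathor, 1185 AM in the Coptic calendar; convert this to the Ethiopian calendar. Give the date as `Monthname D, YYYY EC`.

Both dates share Julian Day Number 2257574; in the Ethiopian calendar that is 29 Hidar 1461 EC.

Hidar 29, 1461 EC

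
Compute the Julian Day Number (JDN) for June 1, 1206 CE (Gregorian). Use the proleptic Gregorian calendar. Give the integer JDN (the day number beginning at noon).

JDN 2451545 is 1 January 2000 CE (Gregorian); the target day is −289851 days from there, so JDN = 2161694.

2161694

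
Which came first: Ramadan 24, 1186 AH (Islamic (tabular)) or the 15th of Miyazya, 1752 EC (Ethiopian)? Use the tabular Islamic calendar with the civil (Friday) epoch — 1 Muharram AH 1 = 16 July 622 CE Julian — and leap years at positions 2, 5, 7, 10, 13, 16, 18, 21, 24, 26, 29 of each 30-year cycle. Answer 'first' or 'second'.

Converting both to JDN: 2368623 vs 2363998; the smaller is the second.

second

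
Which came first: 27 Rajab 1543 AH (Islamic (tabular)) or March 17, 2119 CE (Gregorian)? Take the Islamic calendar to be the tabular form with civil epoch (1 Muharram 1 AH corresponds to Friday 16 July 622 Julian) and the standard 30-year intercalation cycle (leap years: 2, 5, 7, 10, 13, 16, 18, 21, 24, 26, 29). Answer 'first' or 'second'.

first

First date → JDN 2495076; second date → JDN 2495084.
JDN 2495076 < JDN 2495084, so the first date is earlier.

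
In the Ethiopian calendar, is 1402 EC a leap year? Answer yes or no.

no

1402 mod 4 = 2; in the Ethiopian calendar a year is leap when year mod 4 = 3, so it is a common year.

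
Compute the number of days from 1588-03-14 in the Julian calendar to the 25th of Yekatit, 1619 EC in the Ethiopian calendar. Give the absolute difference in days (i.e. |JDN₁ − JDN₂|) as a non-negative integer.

First date → JDN 2301148; second date → JDN 2315369.
The interval is |2301148 − 2315369| = 14221 days.

14221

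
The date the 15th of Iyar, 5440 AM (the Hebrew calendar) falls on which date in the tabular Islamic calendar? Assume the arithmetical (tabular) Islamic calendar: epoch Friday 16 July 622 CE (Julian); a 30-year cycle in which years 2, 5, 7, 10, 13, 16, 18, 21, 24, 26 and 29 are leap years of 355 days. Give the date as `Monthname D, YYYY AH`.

Julian Day Number of the source date = 2334802.
Converting JDN 2334802 to the tabular Islamic calendar gives 14 Rabi' al-Thani 1091 AH.

Rabi' al-Thani 14, 1091 AH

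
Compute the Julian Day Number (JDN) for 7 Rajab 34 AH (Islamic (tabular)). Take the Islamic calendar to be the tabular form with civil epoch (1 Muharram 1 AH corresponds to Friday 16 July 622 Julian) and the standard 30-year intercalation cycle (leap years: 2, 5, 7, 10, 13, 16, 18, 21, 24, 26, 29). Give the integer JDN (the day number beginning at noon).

1960317

Equivalently 24 January 655 (proleptic Gregorian).
JDN 2400001 is 17 November 1858 CE (Gregorian), MJD 0; the target day is −439684 days from there, so JDN = 1960317.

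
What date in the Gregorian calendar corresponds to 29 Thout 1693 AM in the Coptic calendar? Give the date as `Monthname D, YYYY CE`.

October 9, 1976 CE

Both dates share Julian Day Number 2443061; in the Gregorian calendar that is 9 October 1976 CE.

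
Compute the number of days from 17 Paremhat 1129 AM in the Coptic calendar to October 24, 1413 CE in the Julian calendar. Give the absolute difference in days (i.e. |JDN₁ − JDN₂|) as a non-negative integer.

225

JDN of the first date = 2237228.
JDN of the second date = 2237453.
|2237453 − 2237228| = 225.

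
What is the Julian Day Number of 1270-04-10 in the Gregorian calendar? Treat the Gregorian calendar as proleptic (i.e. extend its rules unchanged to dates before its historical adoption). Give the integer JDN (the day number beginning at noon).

2185018

JDN 2299161 is 15 October 1582 CE (Gregorian); the target day is −114143 days from there, so JDN = 2185018.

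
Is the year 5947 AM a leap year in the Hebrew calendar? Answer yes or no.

Hebrew year 5947 is year 19 of its 19-year Metonic cycle; leap years are at positions 3, 6, 8, 11, 14, 17, 19, so it is a leap year (13 months).

yes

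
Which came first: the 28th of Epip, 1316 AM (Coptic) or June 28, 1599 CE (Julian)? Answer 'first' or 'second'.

First date → JDN 2305661; second date → JDN 2305271.
JDN 2305271 < JDN 2305661, so the second date is earlier.

second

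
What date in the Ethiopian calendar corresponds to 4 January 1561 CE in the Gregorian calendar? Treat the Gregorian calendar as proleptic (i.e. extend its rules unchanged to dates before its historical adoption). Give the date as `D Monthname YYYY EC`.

Both dates share Julian Day Number 2291207; in the Ethiopian calendar that is 29 Tahsas 1553 EC.

29 Tahsas 1553 EC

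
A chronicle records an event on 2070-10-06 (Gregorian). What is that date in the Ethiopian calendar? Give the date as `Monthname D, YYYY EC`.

Meskerem 26, 2063 EC

Julian Day Number of the source date = 2477391.
Converting JDN 2477391 to the Ethiopian calendar gives 26 Meskerem 2063 EC.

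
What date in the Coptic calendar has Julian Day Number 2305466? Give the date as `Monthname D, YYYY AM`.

Tobi 13, 1316 AM

JDN 2305466 is 19 January 1600 in the Gregorian calendar.
In the Coptic calendar that day is Tobi 13, 1316 AM.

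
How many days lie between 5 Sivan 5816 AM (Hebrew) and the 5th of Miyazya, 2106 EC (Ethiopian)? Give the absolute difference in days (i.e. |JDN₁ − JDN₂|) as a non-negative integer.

JDN of the first date = 2472139.
JDN of the second date = 2493286.
|2493286 − 2472139| = 21147.

21147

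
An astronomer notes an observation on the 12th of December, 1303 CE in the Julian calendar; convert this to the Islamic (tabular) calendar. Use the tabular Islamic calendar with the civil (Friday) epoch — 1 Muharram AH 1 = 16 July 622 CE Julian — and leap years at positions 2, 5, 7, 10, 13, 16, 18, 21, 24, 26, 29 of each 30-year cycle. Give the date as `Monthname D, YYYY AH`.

The source date corresponds to 20 December 1303 in the proleptic Gregorian calendar (JDN 2197324).
That day falls on 2 Jumada al-Awwal 703 AH in the tabular Islamic calendar.

Jumada al-Awwal 2, 703 AH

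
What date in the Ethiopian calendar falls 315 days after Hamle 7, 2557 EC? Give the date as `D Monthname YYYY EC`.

Counting 315 days forward from JDN 2658106 reaches JDN 2658421, which is 17 Ginbot 2558 EC.

17 Ginbot 2558 EC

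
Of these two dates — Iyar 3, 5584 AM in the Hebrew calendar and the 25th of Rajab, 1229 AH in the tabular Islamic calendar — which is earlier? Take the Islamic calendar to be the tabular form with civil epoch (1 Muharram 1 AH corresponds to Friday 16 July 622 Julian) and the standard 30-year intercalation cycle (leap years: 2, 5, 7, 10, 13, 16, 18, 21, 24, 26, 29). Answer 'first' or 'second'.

second

The two dates have Julian Day Numbers 2387383 and 2383803 respectively.
Since 2383803 < 2387383, the second date comes first.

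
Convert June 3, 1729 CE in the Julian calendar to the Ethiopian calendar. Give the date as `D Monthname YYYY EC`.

9 Sene 1721 EC

Both dates share Julian Day Number 2352729; in the Ethiopian calendar that is 9 Sene 1721 EC.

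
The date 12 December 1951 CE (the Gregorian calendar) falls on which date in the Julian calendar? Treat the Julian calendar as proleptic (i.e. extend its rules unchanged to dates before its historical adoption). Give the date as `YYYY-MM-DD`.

The Julian–Gregorian offset here is 13 days (Julian trailing).
12 December 1951 Gregorian − 13 days → 29 November 1951 Julian.

1951-11-29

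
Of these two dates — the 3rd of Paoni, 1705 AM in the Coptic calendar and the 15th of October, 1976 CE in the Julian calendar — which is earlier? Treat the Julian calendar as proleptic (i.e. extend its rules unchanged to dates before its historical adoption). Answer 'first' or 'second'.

second

Converting both to JDN: 2447688 vs 2443080; the smaller is the second.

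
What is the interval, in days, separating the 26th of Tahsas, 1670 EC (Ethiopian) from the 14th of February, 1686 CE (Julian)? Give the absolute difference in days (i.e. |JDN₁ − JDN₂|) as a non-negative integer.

JDN of the first date = 2333938.
JDN of the second date = 2336914.
|2336914 − 2333938| = 2976.

2976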